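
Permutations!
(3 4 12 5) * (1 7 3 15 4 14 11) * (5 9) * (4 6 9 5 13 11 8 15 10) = [0, 7, 2, 14, 12, 10, 9, 3, 15, 13, 4, 1, 5, 11, 8, 6] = (1 7 3 14 8 15 6 9 13 11)(4 12 5 10)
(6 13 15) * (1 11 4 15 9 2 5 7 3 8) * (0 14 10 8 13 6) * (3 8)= [14, 11, 5, 13, 15, 7, 6, 8, 1, 2, 3, 4, 12, 9, 10, 0]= (0 14 10 3 13 9 2 5 7 8 1 11 4 15)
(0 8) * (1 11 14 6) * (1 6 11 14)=(0 8)(1 14 11)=[8, 14, 2, 3, 4, 5, 6, 7, 0, 9, 10, 1, 12, 13, 11]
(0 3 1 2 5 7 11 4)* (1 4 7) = (0 3 4)(1 2 5)(7 11) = [3, 2, 5, 4, 0, 1, 6, 11, 8, 9, 10, 7]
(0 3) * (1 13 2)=[3, 13, 1, 0, 4, 5, 6, 7, 8, 9, 10, 11, 12, 2]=(0 3)(1 13 2)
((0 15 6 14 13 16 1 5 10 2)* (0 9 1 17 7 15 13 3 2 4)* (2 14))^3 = (0 17 6 1 4 16 15 9 10 13 7 2 5)(3 14)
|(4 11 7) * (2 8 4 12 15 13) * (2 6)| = |(2 8 4 11 7 12 15 13 6)| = 9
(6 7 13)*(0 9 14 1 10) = [9, 10, 2, 3, 4, 5, 7, 13, 8, 14, 0, 11, 12, 6, 1] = (0 9 14 1 10)(6 7 13)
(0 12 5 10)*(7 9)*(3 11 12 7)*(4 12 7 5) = (0 5 10)(3 11 7 9)(4 12) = [5, 1, 2, 11, 12, 10, 6, 9, 8, 3, 0, 7, 4]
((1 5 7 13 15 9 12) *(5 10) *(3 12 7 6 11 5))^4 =(15)(5 6 11) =((1 10 3 12)(5 6 11)(7 13 15 9))^4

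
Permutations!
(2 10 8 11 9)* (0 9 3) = [9, 1, 10, 0, 4, 5, 6, 7, 11, 2, 8, 3] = (0 9 2 10 8 11 3)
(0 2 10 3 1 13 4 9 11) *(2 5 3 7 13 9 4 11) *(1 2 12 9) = (0 5 3 2 10 7 13 11)(9 12) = [5, 1, 10, 2, 4, 3, 6, 13, 8, 12, 7, 0, 9, 11]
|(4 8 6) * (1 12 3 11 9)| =15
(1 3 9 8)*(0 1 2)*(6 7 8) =(0 1 3 9 6 7 8 2) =[1, 3, 0, 9, 4, 5, 7, 8, 2, 6]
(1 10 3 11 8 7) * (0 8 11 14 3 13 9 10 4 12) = (0 8 7 1 4 12)(3 14)(9 10 13) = [8, 4, 2, 14, 12, 5, 6, 1, 7, 10, 13, 11, 0, 9, 3]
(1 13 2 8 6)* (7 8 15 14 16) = [0, 13, 15, 3, 4, 5, 1, 8, 6, 9, 10, 11, 12, 2, 16, 14, 7] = (1 13 2 15 14 16 7 8 6)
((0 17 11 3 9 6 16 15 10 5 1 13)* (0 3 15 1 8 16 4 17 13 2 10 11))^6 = (0 17 4 6 9 3 13)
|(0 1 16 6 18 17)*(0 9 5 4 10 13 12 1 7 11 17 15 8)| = 16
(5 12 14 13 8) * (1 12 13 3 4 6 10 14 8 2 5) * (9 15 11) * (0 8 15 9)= [8, 12, 5, 4, 6, 13, 10, 7, 1, 9, 14, 0, 15, 2, 3, 11]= (0 8 1 12 15 11)(2 5 13)(3 4 6 10 14)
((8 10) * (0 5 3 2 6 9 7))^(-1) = ((0 5 3 2 6 9 7)(8 10))^(-1) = (0 7 9 6 2 3 5)(8 10)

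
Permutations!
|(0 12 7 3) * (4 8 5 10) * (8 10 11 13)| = 4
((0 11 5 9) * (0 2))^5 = ((0 11 5 9 2))^5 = (11)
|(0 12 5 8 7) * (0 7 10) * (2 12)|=6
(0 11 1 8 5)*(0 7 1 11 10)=(11)(0 10)(1 8 5 7)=[10, 8, 2, 3, 4, 7, 6, 1, 5, 9, 0, 11]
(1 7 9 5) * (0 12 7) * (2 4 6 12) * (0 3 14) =(0 2 4 6 12 7 9 5 1 3 14) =[2, 3, 4, 14, 6, 1, 12, 9, 8, 5, 10, 11, 7, 13, 0]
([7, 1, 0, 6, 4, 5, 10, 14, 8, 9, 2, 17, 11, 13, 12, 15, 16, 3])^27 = (0 6 11 7 10 17 14 2 3 12)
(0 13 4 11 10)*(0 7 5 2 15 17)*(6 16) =(0 13 4 11 10 7 5 2 15 17)(6 16) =[13, 1, 15, 3, 11, 2, 16, 5, 8, 9, 7, 10, 12, 4, 14, 17, 6, 0]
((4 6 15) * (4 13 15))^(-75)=(4 6)(13 15)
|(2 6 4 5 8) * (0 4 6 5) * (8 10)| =4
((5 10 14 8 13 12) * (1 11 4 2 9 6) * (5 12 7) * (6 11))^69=((1 6)(2 9 11 4)(5 10 14 8 13 7))^69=(1 6)(2 9 11 4)(5 8)(7 14)(10 13)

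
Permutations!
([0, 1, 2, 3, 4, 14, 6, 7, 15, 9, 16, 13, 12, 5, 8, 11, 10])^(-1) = [0, 1, 2, 3, 4, 13, 6, 7, 14, 9, 16, 15, 12, 11, 5, 8, 10]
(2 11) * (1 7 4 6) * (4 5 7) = [0, 4, 11, 3, 6, 7, 1, 5, 8, 9, 10, 2] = (1 4 6)(2 11)(5 7)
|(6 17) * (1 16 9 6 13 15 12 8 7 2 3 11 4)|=|(1 16 9 6 17 13 15 12 8 7 2 3 11 4)|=14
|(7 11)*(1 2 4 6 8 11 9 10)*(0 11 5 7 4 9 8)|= 12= |(0 11 4 6)(1 2 9 10)(5 7 8)|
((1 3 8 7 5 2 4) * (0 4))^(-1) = ((0 4 1 3 8 7 5 2))^(-1) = (0 2 5 7 8 3 1 4)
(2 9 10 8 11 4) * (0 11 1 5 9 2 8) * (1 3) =(0 11 4 8 3 1 5 9 10) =[11, 5, 2, 1, 8, 9, 6, 7, 3, 10, 0, 4]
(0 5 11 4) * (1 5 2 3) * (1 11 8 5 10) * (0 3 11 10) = (0 2 11 4 3 10 1)(5 8) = [2, 0, 11, 10, 3, 8, 6, 7, 5, 9, 1, 4]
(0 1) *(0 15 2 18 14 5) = [1, 15, 18, 3, 4, 0, 6, 7, 8, 9, 10, 11, 12, 13, 5, 2, 16, 17, 14] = (0 1 15 2 18 14 5)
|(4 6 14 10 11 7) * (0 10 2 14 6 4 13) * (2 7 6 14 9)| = 14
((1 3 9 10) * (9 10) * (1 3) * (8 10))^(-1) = (3 10 8)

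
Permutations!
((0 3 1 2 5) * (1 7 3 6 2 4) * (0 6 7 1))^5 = ((0 7 3 1 4)(2 5 6))^5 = (7)(2 6 5)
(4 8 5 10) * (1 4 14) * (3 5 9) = (1 4 8 9 3 5 10 14) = [0, 4, 2, 5, 8, 10, 6, 7, 9, 3, 14, 11, 12, 13, 1]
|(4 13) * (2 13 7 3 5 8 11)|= |(2 13 4 7 3 5 8 11)|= 8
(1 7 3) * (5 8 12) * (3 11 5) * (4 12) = (1 7 11 5 8 4 12 3) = [0, 7, 2, 1, 12, 8, 6, 11, 4, 9, 10, 5, 3]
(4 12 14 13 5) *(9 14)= (4 12 9 14 13 5)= [0, 1, 2, 3, 12, 4, 6, 7, 8, 14, 10, 11, 9, 5, 13]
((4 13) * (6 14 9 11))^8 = (14)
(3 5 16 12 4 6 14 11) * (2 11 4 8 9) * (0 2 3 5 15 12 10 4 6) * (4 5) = (0 2 11 4)(3 15 12 8 9)(5 16 10)(6 14) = [2, 1, 11, 15, 0, 16, 14, 7, 9, 3, 5, 4, 8, 13, 6, 12, 10]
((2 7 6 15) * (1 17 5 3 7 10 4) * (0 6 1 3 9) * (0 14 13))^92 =((0 6 15 2 10 4 3 7 1 17 5 9 14 13))^92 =(0 1 15 5 10 14 3)(2 9 4 13 7 6 17)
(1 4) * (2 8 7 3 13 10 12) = (1 4)(2 8 7 3 13 10 12) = [0, 4, 8, 13, 1, 5, 6, 3, 7, 9, 12, 11, 2, 10]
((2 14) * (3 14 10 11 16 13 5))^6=((2 10 11 16 13 5 3 14))^6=(2 3 13 11)(5 16 10 14)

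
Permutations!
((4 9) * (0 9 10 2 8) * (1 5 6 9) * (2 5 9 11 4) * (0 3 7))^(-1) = ((0 1 9 2 8 3 7)(4 10 5 6 11))^(-1) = (0 7 3 8 2 9 1)(4 11 6 5 10)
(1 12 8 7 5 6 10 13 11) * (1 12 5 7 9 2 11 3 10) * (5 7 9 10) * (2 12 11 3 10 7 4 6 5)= (1 4 6)(2 3)(7 9 12 8)(10 13)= [0, 4, 3, 2, 6, 5, 1, 9, 7, 12, 13, 11, 8, 10]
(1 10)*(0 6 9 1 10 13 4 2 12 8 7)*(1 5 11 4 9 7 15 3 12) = (0 6 7)(1 13 9 5 11 4 2)(3 12 8 15) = [6, 13, 1, 12, 2, 11, 7, 0, 15, 5, 10, 4, 8, 9, 14, 3]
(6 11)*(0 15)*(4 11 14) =(0 15)(4 11 6 14) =[15, 1, 2, 3, 11, 5, 14, 7, 8, 9, 10, 6, 12, 13, 4, 0]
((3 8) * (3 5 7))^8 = (8)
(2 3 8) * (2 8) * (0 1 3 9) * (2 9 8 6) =(0 1 3 9)(2 8 6) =[1, 3, 8, 9, 4, 5, 2, 7, 6, 0]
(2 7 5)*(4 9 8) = (2 7 5)(4 9 8) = [0, 1, 7, 3, 9, 2, 6, 5, 4, 8]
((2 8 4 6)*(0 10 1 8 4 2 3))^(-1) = ((0 10 1 8 2 4 6 3))^(-1) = (0 3 6 4 2 8 1 10)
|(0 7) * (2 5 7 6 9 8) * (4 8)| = 8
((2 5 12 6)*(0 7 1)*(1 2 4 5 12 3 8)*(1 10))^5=((0 7 2 12 6 4 5 3 8 10 1))^5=(0 4 1 6 10 12 8 2 3 7 5)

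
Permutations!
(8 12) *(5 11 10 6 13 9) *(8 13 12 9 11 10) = (5 10 6 12 13 11 8 9) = [0, 1, 2, 3, 4, 10, 12, 7, 9, 5, 6, 8, 13, 11]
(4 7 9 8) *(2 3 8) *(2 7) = [0, 1, 3, 8, 2, 5, 6, 9, 4, 7] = (2 3 8 4)(7 9)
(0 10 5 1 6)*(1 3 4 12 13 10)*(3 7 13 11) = (0 1 6)(3 4 12 11)(5 7 13 10) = [1, 6, 2, 4, 12, 7, 0, 13, 8, 9, 5, 3, 11, 10]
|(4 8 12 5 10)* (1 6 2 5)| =|(1 6 2 5 10 4 8 12)| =8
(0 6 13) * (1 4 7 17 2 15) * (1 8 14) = (0 6 13)(1 4 7 17 2 15 8 14) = [6, 4, 15, 3, 7, 5, 13, 17, 14, 9, 10, 11, 12, 0, 1, 8, 16, 2]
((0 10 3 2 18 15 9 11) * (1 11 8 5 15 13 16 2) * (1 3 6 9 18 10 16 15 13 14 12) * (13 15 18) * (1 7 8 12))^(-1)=(0 11 1 14 18 13 15 5 8 7 12 9 6 10 2 16)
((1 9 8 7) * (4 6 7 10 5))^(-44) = ((1 9 8 10 5 4 6 7))^(-44) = (1 5)(4 9)(6 8)(7 10)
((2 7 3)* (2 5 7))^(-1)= ((3 5 7))^(-1)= (3 7 5)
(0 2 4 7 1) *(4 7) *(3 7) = (0 2 3 7 1) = [2, 0, 3, 7, 4, 5, 6, 1]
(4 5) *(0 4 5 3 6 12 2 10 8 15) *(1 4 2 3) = (0 2 10 8 15)(1 4)(3 6 12) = [2, 4, 10, 6, 1, 5, 12, 7, 15, 9, 8, 11, 3, 13, 14, 0]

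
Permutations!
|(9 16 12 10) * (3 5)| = |(3 5)(9 16 12 10)| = 4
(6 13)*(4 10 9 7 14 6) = (4 10 9 7 14 6 13) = [0, 1, 2, 3, 10, 5, 13, 14, 8, 7, 9, 11, 12, 4, 6]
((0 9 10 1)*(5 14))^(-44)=(14)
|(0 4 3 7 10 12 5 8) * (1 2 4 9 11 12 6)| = 42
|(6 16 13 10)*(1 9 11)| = 12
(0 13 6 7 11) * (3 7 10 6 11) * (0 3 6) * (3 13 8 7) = (0 8 7 6 10)(11 13) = [8, 1, 2, 3, 4, 5, 10, 6, 7, 9, 0, 13, 12, 11]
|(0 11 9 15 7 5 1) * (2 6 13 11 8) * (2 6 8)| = 11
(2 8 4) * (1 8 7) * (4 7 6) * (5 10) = (1 8 7)(2 6 4)(5 10) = [0, 8, 6, 3, 2, 10, 4, 1, 7, 9, 5]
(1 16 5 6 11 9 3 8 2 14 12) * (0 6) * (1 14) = (0 6 11 9 3 8 2 1 16 5)(12 14) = [6, 16, 1, 8, 4, 0, 11, 7, 2, 3, 10, 9, 14, 13, 12, 15, 5]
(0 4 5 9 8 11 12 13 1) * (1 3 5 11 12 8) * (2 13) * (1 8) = [4, 0, 13, 5, 11, 9, 6, 7, 12, 8, 10, 1, 2, 3] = (0 4 11 1)(2 13 3 5 9 8 12)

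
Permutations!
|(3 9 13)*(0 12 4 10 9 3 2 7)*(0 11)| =9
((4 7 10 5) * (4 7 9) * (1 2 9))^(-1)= (1 4 9 2)(5 10 7)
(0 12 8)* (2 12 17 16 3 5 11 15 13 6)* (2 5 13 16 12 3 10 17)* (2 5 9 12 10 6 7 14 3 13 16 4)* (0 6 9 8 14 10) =[5, 1, 13, 16, 2, 11, 8, 10, 6, 12, 17, 15, 14, 7, 3, 4, 9, 0] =(0 5 11 15 4 2 13 7 10 17)(3 16 9 12 14)(6 8)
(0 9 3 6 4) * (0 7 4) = (0 9 3 6)(4 7) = [9, 1, 2, 6, 7, 5, 0, 4, 8, 3]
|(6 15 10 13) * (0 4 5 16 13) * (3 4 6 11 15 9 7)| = 12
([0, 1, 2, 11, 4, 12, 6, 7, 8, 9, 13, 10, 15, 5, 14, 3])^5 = (3 12 13 11 15 5 10)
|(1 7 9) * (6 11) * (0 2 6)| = 12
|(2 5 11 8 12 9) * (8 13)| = 7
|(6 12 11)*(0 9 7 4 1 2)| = 6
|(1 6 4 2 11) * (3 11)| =|(1 6 4 2 3 11)| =6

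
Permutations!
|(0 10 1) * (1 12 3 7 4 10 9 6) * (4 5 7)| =4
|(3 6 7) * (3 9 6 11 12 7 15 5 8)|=|(3 11 12 7 9 6 15 5 8)|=9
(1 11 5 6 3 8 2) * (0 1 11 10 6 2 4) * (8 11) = [1, 10, 8, 11, 0, 2, 3, 7, 4, 9, 6, 5] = (0 1 10 6 3 11 5 2 8 4)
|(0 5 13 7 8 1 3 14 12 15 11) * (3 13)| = |(0 5 3 14 12 15 11)(1 13 7 8)| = 28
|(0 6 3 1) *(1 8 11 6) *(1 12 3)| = 7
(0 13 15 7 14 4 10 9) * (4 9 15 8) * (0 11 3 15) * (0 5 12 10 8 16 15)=(0 13 16 15 7 14 9 11 3)(4 8)(5 12 10)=[13, 1, 2, 0, 8, 12, 6, 14, 4, 11, 5, 3, 10, 16, 9, 7, 15]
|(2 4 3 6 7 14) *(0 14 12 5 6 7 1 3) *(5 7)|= |(0 14 2 4)(1 3 5 6)(7 12)|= 4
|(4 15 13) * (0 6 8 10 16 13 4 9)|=|(0 6 8 10 16 13 9)(4 15)|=14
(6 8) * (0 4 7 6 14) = [4, 1, 2, 3, 7, 5, 8, 6, 14, 9, 10, 11, 12, 13, 0] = (0 4 7 6 8 14)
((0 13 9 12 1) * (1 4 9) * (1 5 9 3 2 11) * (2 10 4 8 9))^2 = (0 5 11)(1 13 2)(3 4 10)(8 12 9)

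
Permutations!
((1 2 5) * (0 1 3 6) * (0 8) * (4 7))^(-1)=((0 1 2 5 3 6 8)(4 7))^(-1)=(0 8 6 3 5 2 1)(4 7)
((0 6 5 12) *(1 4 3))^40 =(12)(1 4 3)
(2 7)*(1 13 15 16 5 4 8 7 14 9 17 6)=(1 13 15 16 5 4 8 7 2 14 9 17 6)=[0, 13, 14, 3, 8, 4, 1, 2, 7, 17, 10, 11, 12, 15, 9, 16, 5, 6]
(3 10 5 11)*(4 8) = (3 10 5 11)(4 8) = [0, 1, 2, 10, 8, 11, 6, 7, 4, 9, 5, 3]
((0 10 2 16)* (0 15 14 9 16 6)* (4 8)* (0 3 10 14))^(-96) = (0 15 16 9 14)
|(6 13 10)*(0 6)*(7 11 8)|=12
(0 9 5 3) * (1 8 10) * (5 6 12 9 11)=[11, 8, 2, 0, 4, 3, 12, 7, 10, 6, 1, 5, 9]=(0 11 5 3)(1 8 10)(6 12 9)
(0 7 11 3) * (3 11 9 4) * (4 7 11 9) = (0 11 9 7 4 3) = [11, 1, 2, 0, 3, 5, 6, 4, 8, 7, 10, 9]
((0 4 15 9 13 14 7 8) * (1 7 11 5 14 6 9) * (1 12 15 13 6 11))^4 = (15)(0 5 8 11 7 13 1 4 14)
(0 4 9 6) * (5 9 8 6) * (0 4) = (4 8 6)(5 9) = [0, 1, 2, 3, 8, 9, 4, 7, 6, 5]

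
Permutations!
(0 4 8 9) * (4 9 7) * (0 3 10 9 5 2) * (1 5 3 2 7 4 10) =[3, 5, 0, 1, 8, 7, 6, 10, 4, 2, 9] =(0 3 1 5 7 10 9 2)(4 8)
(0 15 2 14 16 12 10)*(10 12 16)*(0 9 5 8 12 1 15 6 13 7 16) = (0 6 13 7 16)(1 15 2 14 10 9 5 8 12) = [6, 15, 14, 3, 4, 8, 13, 16, 12, 5, 9, 11, 1, 7, 10, 2, 0]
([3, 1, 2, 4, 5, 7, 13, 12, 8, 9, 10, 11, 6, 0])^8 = [0, 1, 2, 3, 4, 5, 6, 7, 8, 9, 10, 11, 12, 13]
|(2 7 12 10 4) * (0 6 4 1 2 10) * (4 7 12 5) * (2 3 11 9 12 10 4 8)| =12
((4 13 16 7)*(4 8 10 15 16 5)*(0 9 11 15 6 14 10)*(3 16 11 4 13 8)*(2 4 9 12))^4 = (0 8 4 2 12)(3 16 7)(6 14 10) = ((0 12 2 4 8)(3 16 7)(5 13)(6 14 10)(11 15))^4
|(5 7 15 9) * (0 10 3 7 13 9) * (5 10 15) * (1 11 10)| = 8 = |(0 15)(1 11 10 3 7 5 13 9)|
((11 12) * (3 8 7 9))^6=(12)(3 7)(8 9)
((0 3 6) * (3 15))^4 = (15)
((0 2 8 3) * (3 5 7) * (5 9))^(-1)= (0 3 7 5 9 8 2)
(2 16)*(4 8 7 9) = (2 16)(4 8 7 9) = [0, 1, 16, 3, 8, 5, 6, 9, 7, 4, 10, 11, 12, 13, 14, 15, 2]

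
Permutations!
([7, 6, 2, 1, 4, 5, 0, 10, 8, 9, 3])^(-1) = [6, 3, 2, 10, 4, 5, 1, 0, 8, 9, 7]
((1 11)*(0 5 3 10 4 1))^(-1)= ((0 5 3 10 4 1 11))^(-1)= (0 11 1 4 10 3 5)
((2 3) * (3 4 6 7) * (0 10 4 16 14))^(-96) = ((0 10 4 6 7 3 2 16 14))^(-96) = (0 6 2)(3 14 4)(7 16 10)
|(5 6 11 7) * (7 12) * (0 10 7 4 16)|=|(0 10 7 5 6 11 12 4 16)|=9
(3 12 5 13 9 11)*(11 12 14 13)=(3 14 13 9 12 5 11)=[0, 1, 2, 14, 4, 11, 6, 7, 8, 12, 10, 3, 5, 9, 13]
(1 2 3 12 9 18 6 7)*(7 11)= [0, 2, 3, 12, 4, 5, 11, 1, 8, 18, 10, 7, 9, 13, 14, 15, 16, 17, 6]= (1 2 3 12 9 18 6 11 7)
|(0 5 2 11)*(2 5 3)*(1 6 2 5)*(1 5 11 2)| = 6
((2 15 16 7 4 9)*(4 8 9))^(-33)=((2 15 16 7 8 9))^(-33)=(2 7)(8 15)(9 16)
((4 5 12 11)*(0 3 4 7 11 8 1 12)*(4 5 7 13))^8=((0 3 5)(1 12 8)(4 7 11 13))^8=(13)(0 5 3)(1 8 12)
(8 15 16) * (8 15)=[0, 1, 2, 3, 4, 5, 6, 7, 8, 9, 10, 11, 12, 13, 14, 16, 15]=(15 16)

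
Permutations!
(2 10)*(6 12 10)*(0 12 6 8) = (0 12 10 2 8) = [12, 1, 8, 3, 4, 5, 6, 7, 0, 9, 2, 11, 10]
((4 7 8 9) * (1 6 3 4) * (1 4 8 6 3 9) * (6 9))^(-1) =((1 3 8)(4 7 9))^(-1) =(1 8 3)(4 9 7)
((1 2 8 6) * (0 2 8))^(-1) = (0 2)(1 6 8)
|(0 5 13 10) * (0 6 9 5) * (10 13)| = |(13)(5 10 6 9)| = 4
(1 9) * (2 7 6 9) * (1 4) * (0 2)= (0 2 7 6 9 4 1)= [2, 0, 7, 3, 1, 5, 9, 6, 8, 4]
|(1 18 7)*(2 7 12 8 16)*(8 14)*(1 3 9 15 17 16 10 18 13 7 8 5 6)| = |(1 13 7 3 9 15 17 16 2 8 10 18 12 14 5 6)| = 16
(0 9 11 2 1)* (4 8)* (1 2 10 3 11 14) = (0 9 14 1)(3 11 10)(4 8) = [9, 0, 2, 11, 8, 5, 6, 7, 4, 14, 3, 10, 12, 13, 1]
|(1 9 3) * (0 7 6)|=3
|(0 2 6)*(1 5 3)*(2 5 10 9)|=8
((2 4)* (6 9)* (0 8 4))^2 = ((0 8 4 2)(6 9))^2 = (9)(0 4)(2 8)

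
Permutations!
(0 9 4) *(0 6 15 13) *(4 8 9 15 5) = (0 15 13)(4 6 5)(8 9) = [15, 1, 2, 3, 6, 4, 5, 7, 9, 8, 10, 11, 12, 0, 14, 13]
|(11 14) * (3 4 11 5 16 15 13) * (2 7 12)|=|(2 7 12)(3 4 11 14 5 16 15 13)|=24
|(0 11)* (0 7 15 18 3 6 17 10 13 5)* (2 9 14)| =33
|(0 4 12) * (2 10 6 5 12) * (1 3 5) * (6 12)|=20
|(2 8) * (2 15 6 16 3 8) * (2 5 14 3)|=|(2 5 14 3 8 15 6 16)|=8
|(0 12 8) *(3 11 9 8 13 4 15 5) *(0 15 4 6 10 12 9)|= |(0 9 8 15 5 3 11)(6 10 12 13)|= 28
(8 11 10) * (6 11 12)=(6 11 10 8 12)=[0, 1, 2, 3, 4, 5, 11, 7, 12, 9, 8, 10, 6]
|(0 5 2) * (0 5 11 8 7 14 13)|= |(0 11 8 7 14 13)(2 5)|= 6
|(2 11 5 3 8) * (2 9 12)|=|(2 11 5 3 8 9 12)|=7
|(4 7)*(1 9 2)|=6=|(1 9 2)(4 7)|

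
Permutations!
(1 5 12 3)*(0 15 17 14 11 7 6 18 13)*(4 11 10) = (0 15 17 14 10 4 11 7 6 18 13)(1 5 12 3) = [15, 5, 2, 1, 11, 12, 18, 6, 8, 9, 4, 7, 3, 0, 10, 17, 16, 14, 13]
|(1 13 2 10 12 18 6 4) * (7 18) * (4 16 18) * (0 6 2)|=11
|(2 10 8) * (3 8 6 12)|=|(2 10 6 12 3 8)|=6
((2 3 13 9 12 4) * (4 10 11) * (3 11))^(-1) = ((2 11 4)(3 13 9 12 10))^(-1) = (2 4 11)(3 10 12 9 13)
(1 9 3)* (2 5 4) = (1 9 3)(2 5 4) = [0, 9, 5, 1, 2, 4, 6, 7, 8, 3]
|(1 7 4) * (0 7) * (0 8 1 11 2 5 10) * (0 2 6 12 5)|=18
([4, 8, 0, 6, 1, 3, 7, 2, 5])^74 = (0 1 5 6 2 4 8 3 7)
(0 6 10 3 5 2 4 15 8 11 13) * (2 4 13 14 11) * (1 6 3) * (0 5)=(0 3)(1 6 10)(2 13 5 4 15 8)(11 14)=[3, 6, 13, 0, 15, 4, 10, 7, 2, 9, 1, 14, 12, 5, 11, 8]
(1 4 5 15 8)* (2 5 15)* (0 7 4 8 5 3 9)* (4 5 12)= (0 7 5 2 3 9)(1 8)(4 15 12)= [7, 8, 3, 9, 15, 2, 6, 5, 1, 0, 10, 11, 4, 13, 14, 12]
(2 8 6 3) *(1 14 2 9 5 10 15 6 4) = (1 14 2 8 4)(3 9 5 10 15 6) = [0, 14, 8, 9, 1, 10, 3, 7, 4, 5, 15, 11, 12, 13, 2, 6]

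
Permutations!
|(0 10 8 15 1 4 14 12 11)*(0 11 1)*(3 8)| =|(0 10 3 8 15)(1 4 14 12)| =20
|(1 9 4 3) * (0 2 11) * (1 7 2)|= |(0 1 9 4 3 7 2 11)|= 8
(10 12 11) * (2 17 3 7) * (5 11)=(2 17 3 7)(5 11 10 12)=[0, 1, 17, 7, 4, 11, 6, 2, 8, 9, 12, 10, 5, 13, 14, 15, 16, 3]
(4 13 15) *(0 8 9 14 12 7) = [8, 1, 2, 3, 13, 5, 6, 0, 9, 14, 10, 11, 7, 15, 12, 4] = (0 8 9 14 12 7)(4 13 15)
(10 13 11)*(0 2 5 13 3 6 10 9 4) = (0 2 5 13 11 9 4)(3 6 10) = [2, 1, 5, 6, 0, 13, 10, 7, 8, 4, 3, 9, 12, 11]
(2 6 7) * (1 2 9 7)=(1 2 6)(7 9)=[0, 2, 6, 3, 4, 5, 1, 9, 8, 7]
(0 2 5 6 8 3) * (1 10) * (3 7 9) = [2, 10, 5, 0, 4, 6, 8, 9, 7, 3, 1] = (0 2 5 6 8 7 9 3)(1 10)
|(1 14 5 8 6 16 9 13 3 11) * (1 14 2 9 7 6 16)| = |(1 2 9 13 3 11 14 5 8 16 7 6)| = 12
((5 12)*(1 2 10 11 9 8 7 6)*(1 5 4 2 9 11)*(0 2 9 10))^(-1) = (0 2)(1 10)(4 12 5 6 7 8 9)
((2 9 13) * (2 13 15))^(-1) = (2 15 9)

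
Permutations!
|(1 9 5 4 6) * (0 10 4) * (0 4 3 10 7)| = |(0 7)(1 9 5 4 6)(3 10)| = 10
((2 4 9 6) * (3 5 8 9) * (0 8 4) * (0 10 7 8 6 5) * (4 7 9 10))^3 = (0 4 6 3 2)(5 10 7 9 8)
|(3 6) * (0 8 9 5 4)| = 10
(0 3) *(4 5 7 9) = (0 3)(4 5 7 9) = [3, 1, 2, 0, 5, 7, 6, 9, 8, 4]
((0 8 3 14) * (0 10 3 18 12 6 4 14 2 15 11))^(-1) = ((0 8 18 12 6 4 14 10 3 2 15 11))^(-1) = (0 11 15 2 3 10 14 4 6 12 18 8)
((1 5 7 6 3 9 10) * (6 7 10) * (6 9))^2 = (1 10 5)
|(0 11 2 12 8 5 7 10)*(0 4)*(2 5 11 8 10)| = 9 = |(0 8 11 5 7 2 12 10 4)|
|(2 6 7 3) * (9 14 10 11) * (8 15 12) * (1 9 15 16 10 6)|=42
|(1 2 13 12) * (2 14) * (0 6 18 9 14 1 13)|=|(0 6 18 9 14 2)(12 13)|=6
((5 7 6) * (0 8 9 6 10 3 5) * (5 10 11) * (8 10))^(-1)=(0 6 9 8 3 10)(5 11 7)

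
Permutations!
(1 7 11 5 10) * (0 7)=(0 7 11 5 10 1)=[7, 0, 2, 3, 4, 10, 6, 11, 8, 9, 1, 5]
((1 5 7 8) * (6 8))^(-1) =((1 5 7 6 8))^(-1) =(1 8 6 7 5)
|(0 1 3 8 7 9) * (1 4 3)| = |(0 4 3 8 7 9)| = 6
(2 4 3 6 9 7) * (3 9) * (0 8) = (0 8)(2 4 9 7)(3 6) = [8, 1, 4, 6, 9, 5, 3, 2, 0, 7]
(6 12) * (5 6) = [0, 1, 2, 3, 4, 6, 12, 7, 8, 9, 10, 11, 5] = (5 6 12)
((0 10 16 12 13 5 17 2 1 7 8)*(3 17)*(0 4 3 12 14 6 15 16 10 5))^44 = (1 8 3 2 7 4 17)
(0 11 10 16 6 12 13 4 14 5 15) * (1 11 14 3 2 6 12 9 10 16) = [14, 11, 6, 2, 3, 15, 9, 7, 8, 10, 1, 16, 13, 4, 5, 0, 12] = (0 14 5 15)(1 11 16 12 13 4 3 2 6 9 10)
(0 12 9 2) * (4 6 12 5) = [5, 1, 0, 3, 6, 4, 12, 7, 8, 2, 10, 11, 9] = (0 5 4 6 12 9 2)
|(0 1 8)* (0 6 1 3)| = 6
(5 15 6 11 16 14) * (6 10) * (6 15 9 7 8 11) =(5 9 7 8 11 16 14)(10 15) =[0, 1, 2, 3, 4, 9, 6, 8, 11, 7, 15, 16, 12, 13, 5, 10, 14]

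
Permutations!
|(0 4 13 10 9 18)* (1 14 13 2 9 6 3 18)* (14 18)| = 30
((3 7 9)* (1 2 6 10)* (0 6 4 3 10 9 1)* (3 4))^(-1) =(0 10 9 6)(1 7 3 2)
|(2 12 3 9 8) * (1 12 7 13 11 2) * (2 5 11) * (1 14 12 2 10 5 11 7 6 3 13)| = |(1 2 6 3 9 8 14 12 13 10 5 7)| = 12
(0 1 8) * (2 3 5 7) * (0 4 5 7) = (0 1 8 4 5)(2 3 7) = [1, 8, 3, 7, 5, 0, 6, 2, 4]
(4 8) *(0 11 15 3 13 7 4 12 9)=[11, 1, 2, 13, 8, 5, 6, 4, 12, 0, 10, 15, 9, 7, 14, 3]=(0 11 15 3 13 7 4 8 12 9)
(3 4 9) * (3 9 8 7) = (9)(3 4 8 7) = [0, 1, 2, 4, 8, 5, 6, 3, 7, 9]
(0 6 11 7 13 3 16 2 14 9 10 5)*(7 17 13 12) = (0 6 11 17 13 3 16 2 14 9 10 5)(7 12) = [6, 1, 14, 16, 4, 0, 11, 12, 8, 10, 5, 17, 7, 3, 9, 15, 2, 13]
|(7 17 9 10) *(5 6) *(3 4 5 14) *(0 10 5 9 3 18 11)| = 12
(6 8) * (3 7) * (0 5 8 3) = [5, 1, 2, 7, 4, 8, 3, 0, 6] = (0 5 8 6 3 7)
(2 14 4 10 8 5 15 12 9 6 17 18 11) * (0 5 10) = [5, 1, 14, 3, 0, 15, 17, 7, 10, 6, 8, 2, 9, 13, 4, 12, 16, 18, 11] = (0 5 15 12 9 6 17 18 11 2 14 4)(8 10)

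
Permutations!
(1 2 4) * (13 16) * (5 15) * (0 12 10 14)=(0 12 10 14)(1 2 4)(5 15)(13 16)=[12, 2, 4, 3, 1, 15, 6, 7, 8, 9, 14, 11, 10, 16, 0, 5, 13]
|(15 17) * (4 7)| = 2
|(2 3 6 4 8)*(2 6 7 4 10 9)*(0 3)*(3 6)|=|(0 6 10 9 2)(3 7 4 8)|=20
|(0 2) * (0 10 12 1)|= |(0 2 10 12 1)|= 5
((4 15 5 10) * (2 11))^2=((2 11)(4 15 5 10))^2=(4 5)(10 15)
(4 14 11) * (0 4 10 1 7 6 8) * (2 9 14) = [4, 7, 9, 3, 2, 5, 8, 6, 0, 14, 1, 10, 12, 13, 11] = (0 4 2 9 14 11 10 1 7 6 8)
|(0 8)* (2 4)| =|(0 8)(2 4)| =2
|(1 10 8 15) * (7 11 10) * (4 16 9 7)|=9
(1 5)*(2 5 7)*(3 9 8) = (1 7 2 5)(3 9 8) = [0, 7, 5, 9, 4, 1, 6, 2, 3, 8]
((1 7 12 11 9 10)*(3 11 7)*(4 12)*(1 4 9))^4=(1 3 11)(4 10 9 7 12)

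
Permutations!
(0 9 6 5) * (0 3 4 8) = [9, 1, 2, 4, 8, 3, 5, 7, 0, 6] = (0 9 6 5 3 4 8)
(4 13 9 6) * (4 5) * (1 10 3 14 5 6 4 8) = (1 10 3 14 5 8)(4 13 9) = [0, 10, 2, 14, 13, 8, 6, 7, 1, 4, 3, 11, 12, 9, 5]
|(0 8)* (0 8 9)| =|(0 9)| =2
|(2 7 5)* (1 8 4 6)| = |(1 8 4 6)(2 7 5)| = 12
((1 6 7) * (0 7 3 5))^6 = (7)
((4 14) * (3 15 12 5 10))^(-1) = (3 10 5 12 15)(4 14)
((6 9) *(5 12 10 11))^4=(12)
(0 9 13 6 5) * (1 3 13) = (0 9 1 3 13 6 5) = [9, 3, 2, 13, 4, 0, 5, 7, 8, 1, 10, 11, 12, 6]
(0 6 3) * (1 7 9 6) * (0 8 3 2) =(0 1 7 9 6 2)(3 8) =[1, 7, 0, 8, 4, 5, 2, 9, 3, 6]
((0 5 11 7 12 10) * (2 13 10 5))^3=((0 2 13 10)(5 11 7 12))^3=(0 10 13 2)(5 12 7 11)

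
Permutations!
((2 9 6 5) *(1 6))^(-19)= ((1 6 5 2 9))^(-19)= (1 6 5 2 9)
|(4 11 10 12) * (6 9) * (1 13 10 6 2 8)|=10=|(1 13 10 12 4 11 6 9 2 8)|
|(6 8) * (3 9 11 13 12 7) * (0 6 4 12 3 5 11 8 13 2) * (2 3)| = 8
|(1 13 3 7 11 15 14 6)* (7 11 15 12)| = |(1 13 3 11 12 7 15 14 6)| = 9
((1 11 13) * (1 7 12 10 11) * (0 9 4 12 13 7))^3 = ((0 9 4 12 10 11 7 13))^3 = (0 12 7 9 10 13 4 11)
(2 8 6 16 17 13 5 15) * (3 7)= (2 8 6 16 17 13 5 15)(3 7)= [0, 1, 8, 7, 4, 15, 16, 3, 6, 9, 10, 11, 12, 5, 14, 2, 17, 13]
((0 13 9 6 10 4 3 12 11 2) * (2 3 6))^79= ((0 13 9 2)(3 12 11)(4 6 10))^79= (0 2 9 13)(3 12 11)(4 6 10)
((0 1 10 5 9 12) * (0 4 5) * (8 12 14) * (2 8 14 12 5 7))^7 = (14)(0 1 10) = ((14)(0 1 10)(2 8 5 9 12 4 7))^7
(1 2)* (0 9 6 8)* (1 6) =(0 9 1 2 6 8) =[9, 2, 6, 3, 4, 5, 8, 7, 0, 1]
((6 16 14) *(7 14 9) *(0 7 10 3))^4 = ((0 7 14 6 16 9 10 3))^4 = (0 16)(3 6)(7 9)(10 14)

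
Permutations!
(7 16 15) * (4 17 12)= (4 17 12)(7 16 15)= [0, 1, 2, 3, 17, 5, 6, 16, 8, 9, 10, 11, 4, 13, 14, 7, 15, 12]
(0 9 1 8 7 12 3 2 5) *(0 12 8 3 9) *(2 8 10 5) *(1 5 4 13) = [0, 3, 2, 8, 13, 12, 6, 10, 7, 5, 4, 11, 9, 1] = (1 3 8 7 10 4 13)(5 12 9)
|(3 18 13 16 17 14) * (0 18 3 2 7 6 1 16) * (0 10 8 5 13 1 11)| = |(0 18 1 16 17 14 2 7 6 11)(5 13 10 8)| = 20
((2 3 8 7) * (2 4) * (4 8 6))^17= ((2 3 6 4)(7 8))^17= (2 3 6 4)(7 8)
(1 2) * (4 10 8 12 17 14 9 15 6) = (1 2)(4 10 8 12 17 14 9 15 6) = [0, 2, 1, 3, 10, 5, 4, 7, 12, 15, 8, 11, 17, 13, 9, 6, 16, 14]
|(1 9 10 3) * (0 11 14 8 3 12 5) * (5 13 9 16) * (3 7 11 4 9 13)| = 36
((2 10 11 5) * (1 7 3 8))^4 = (11)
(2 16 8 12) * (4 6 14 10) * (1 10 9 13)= (1 10 4 6 14 9 13)(2 16 8 12)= [0, 10, 16, 3, 6, 5, 14, 7, 12, 13, 4, 11, 2, 1, 9, 15, 8]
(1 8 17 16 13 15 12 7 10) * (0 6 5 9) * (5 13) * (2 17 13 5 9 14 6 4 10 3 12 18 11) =(0 4 10 1 8 13 15 18 11 2 17 16 9)(3 12 7)(5 14 6) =[4, 8, 17, 12, 10, 14, 5, 3, 13, 0, 1, 2, 7, 15, 6, 18, 9, 16, 11]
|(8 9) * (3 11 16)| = |(3 11 16)(8 9)| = 6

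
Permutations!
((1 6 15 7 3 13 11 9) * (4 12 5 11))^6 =(1 4 6 12 15 5 7 11 3 9 13)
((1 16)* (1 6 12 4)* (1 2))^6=((1 16 6 12 4 2))^6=(16)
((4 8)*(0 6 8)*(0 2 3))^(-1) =(0 3 2 4 8 6)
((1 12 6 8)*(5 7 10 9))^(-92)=(12)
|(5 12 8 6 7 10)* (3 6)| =7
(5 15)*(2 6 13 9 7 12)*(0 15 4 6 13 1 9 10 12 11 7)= [15, 9, 13, 3, 6, 4, 1, 11, 8, 0, 12, 7, 2, 10, 14, 5]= (0 15 5 4 6 1 9)(2 13 10 12)(7 11)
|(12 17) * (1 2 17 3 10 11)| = |(1 2 17 12 3 10 11)| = 7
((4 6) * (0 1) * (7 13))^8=((0 1)(4 6)(7 13))^8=(13)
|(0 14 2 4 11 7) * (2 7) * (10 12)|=6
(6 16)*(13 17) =[0, 1, 2, 3, 4, 5, 16, 7, 8, 9, 10, 11, 12, 17, 14, 15, 6, 13] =(6 16)(13 17)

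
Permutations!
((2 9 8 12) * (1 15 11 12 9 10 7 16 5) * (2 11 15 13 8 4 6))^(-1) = ((1 13 8 9 4 6 2 10 7 16 5)(11 12))^(-1) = (1 5 16 7 10 2 6 4 9 8 13)(11 12)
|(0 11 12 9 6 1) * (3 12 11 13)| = 7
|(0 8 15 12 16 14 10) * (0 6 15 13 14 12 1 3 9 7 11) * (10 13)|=|(0 8 10 6 15 1 3 9 7 11)(12 16)(13 14)|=10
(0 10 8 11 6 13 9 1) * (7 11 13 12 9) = (0 10 8 13 7 11 6 12 9 1) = [10, 0, 2, 3, 4, 5, 12, 11, 13, 1, 8, 6, 9, 7]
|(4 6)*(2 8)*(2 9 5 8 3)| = |(2 3)(4 6)(5 8 9)| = 6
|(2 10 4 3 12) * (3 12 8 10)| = 6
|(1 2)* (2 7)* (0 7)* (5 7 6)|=6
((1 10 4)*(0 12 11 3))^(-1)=((0 12 11 3)(1 10 4))^(-1)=(0 3 11 12)(1 4 10)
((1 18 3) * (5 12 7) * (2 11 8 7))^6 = (18)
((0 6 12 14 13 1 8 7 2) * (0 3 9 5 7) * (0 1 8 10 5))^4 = (0 13 5 9 14 10 3 12 1 2 6 8 7)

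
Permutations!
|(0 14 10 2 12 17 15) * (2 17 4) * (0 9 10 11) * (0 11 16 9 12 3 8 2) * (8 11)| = |(0 14 16 9 10 17 15 12 4)(2 3 11 8)| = 36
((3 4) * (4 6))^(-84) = ((3 6 4))^(-84) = (6)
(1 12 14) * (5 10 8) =[0, 12, 2, 3, 4, 10, 6, 7, 5, 9, 8, 11, 14, 13, 1] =(1 12 14)(5 10 8)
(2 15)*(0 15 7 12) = (0 15 2 7 12) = [15, 1, 7, 3, 4, 5, 6, 12, 8, 9, 10, 11, 0, 13, 14, 2]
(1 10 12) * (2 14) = (1 10 12)(2 14) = [0, 10, 14, 3, 4, 5, 6, 7, 8, 9, 12, 11, 1, 13, 2]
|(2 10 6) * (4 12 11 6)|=6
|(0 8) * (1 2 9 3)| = |(0 8)(1 2 9 3)| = 4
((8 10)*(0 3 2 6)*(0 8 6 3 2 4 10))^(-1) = (0 8 6 10 4 3 2) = ((0 2 3 4 10 6 8))^(-1)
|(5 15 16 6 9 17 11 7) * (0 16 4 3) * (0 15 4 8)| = 12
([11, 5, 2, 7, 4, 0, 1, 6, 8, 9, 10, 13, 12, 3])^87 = (0 5 1 6 7 3 13 11)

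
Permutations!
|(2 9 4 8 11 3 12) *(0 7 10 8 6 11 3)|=11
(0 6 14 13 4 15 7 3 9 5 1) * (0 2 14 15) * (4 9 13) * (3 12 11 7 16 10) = (0 6 15 16 10 3 13 9 5 1 2 14 4)(7 12 11) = [6, 2, 14, 13, 0, 1, 15, 12, 8, 5, 3, 7, 11, 9, 4, 16, 10]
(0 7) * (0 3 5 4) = (0 7 3 5 4) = [7, 1, 2, 5, 0, 4, 6, 3]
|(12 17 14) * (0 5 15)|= |(0 5 15)(12 17 14)|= 3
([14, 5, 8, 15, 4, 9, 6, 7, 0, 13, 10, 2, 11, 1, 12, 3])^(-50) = (15)(0 2 12)(1 9)(5 13)(8 11 14)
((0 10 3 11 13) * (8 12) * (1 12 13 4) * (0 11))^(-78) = ((0 10 3)(1 12 8 13 11 4))^(-78) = (13)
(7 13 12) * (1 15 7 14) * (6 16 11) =(1 15 7 13 12 14)(6 16 11) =[0, 15, 2, 3, 4, 5, 16, 13, 8, 9, 10, 6, 14, 12, 1, 7, 11]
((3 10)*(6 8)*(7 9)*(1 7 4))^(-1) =(1 4 9 7)(3 10)(6 8)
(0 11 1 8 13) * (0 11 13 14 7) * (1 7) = (0 13 11 7)(1 8 14) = [13, 8, 2, 3, 4, 5, 6, 0, 14, 9, 10, 7, 12, 11, 1]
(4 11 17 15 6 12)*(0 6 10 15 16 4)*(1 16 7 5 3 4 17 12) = (0 6 1 16 17 7 5 3 4 11 12)(10 15) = [6, 16, 2, 4, 11, 3, 1, 5, 8, 9, 15, 12, 0, 13, 14, 10, 17, 7]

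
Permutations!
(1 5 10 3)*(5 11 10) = (1 11 10 3) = [0, 11, 2, 1, 4, 5, 6, 7, 8, 9, 3, 10]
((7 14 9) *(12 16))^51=((7 14 9)(12 16))^51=(12 16)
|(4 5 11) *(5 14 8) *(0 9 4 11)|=|(0 9 4 14 8 5)|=6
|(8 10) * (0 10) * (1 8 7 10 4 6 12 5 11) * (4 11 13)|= 20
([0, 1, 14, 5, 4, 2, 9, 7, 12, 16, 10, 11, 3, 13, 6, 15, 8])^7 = [0, 1, 3, 8, 4, 12, 2, 7, 9, 14, 10, 11, 16, 13, 5, 15, 6]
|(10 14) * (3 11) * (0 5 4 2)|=4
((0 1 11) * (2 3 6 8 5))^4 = (0 1 11)(2 5 8 6 3)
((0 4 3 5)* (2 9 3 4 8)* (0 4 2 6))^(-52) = ((0 8 6)(2 9 3 5 4))^(-52) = (0 6 8)(2 5 9 4 3)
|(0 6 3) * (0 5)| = |(0 6 3 5)| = 4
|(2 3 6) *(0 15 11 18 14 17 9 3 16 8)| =12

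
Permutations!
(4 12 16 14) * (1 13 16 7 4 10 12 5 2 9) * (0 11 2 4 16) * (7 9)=(0 11 2 7 16 14 10 12 9 1 13)(4 5)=[11, 13, 7, 3, 5, 4, 6, 16, 8, 1, 12, 2, 9, 0, 10, 15, 14]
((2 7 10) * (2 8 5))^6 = ((2 7 10 8 5))^6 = (2 7 10 8 5)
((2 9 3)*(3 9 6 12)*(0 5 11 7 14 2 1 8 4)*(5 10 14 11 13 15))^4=(0 6 8 14 3)(1 10 12 4 2)(5 13 15)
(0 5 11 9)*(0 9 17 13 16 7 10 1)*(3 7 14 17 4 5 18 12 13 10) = (0 18 12 13 16 14 17 10 1)(3 7)(4 5 11) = [18, 0, 2, 7, 5, 11, 6, 3, 8, 9, 1, 4, 13, 16, 17, 15, 14, 10, 12]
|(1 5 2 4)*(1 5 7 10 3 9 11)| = |(1 7 10 3 9 11)(2 4 5)| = 6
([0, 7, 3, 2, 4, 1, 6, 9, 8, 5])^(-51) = (1 7 9 5)(2 3)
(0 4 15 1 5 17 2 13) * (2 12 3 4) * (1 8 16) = [2, 5, 13, 4, 15, 17, 6, 7, 16, 9, 10, 11, 3, 0, 14, 8, 1, 12] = (0 2 13)(1 5 17 12 3 4 15 8 16)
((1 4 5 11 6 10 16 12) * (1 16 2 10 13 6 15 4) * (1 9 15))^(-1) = ((1 9 15 4 5 11)(2 10)(6 13)(12 16))^(-1) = (1 11 5 4 15 9)(2 10)(6 13)(12 16)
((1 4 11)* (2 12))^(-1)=(1 11 4)(2 12)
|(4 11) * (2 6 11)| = 4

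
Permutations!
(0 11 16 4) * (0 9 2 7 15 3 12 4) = (0 11 16)(2 7 15 3 12 4 9) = [11, 1, 7, 12, 9, 5, 6, 15, 8, 2, 10, 16, 4, 13, 14, 3, 0]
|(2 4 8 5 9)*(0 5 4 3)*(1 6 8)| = 20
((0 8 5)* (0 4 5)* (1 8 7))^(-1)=(0 8 1 7)(4 5)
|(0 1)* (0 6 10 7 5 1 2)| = |(0 2)(1 6 10 7 5)| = 10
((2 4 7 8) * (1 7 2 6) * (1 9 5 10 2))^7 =((1 7 8 6 9 5 10 2 4))^7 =(1 2 5 6 7 4 10 9 8)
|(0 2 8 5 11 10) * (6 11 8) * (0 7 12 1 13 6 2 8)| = 21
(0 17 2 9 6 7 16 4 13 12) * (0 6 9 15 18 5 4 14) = [17, 1, 15, 3, 13, 4, 7, 16, 8, 9, 10, 11, 6, 12, 0, 18, 14, 2, 5] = (0 17 2 15 18 5 4 13 12 6 7 16 14)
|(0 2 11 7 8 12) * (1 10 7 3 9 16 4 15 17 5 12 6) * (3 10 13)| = 17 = |(0 2 11 10 7 8 6 1 13 3 9 16 4 15 17 5 12)|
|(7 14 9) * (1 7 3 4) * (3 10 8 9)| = |(1 7 14 3 4)(8 9 10)| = 15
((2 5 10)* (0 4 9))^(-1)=(0 9 4)(2 10 5)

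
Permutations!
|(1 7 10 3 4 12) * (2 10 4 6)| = 4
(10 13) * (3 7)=(3 7)(10 13)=[0, 1, 2, 7, 4, 5, 6, 3, 8, 9, 13, 11, 12, 10]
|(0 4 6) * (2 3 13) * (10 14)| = |(0 4 6)(2 3 13)(10 14)| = 6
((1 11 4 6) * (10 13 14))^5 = (1 11 4 6)(10 14 13)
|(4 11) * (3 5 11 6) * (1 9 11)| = |(1 9 11 4 6 3 5)| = 7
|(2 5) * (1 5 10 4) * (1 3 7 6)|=|(1 5 2 10 4 3 7 6)|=8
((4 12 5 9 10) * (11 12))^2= ((4 11 12 5 9 10))^2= (4 12 9)(5 10 11)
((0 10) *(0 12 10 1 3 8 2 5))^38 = (12)(0 3 2)(1 8 5)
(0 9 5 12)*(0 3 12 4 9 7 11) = (0 7 11)(3 12)(4 9 5) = [7, 1, 2, 12, 9, 4, 6, 11, 8, 5, 10, 0, 3]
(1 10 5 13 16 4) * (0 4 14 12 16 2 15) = (0 4 1 10 5 13 2 15)(12 16 14) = [4, 10, 15, 3, 1, 13, 6, 7, 8, 9, 5, 11, 16, 2, 12, 0, 14]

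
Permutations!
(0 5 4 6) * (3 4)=[5, 1, 2, 4, 6, 3, 0]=(0 5 3 4 6)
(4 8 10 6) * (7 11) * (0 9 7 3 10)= (0 9 7 11 3 10 6 4 8)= [9, 1, 2, 10, 8, 5, 4, 11, 0, 7, 6, 3]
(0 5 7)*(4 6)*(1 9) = (0 5 7)(1 9)(4 6) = [5, 9, 2, 3, 6, 7, 4, 0, 8, 1]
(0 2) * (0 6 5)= (0 2 6 5)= [2, 1, 6, 3, 4, 0, 5]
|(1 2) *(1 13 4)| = |(1 2 13 4)| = 4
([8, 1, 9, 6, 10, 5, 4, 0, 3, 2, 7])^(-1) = [7, 1, 9, 8, 6, 5, 3, 10, 0, 2, 4]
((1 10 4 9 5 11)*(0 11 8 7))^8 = (0 7 8 5 9 4 10 1 11)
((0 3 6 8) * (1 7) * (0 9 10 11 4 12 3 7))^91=(0 7 1)(3 9 4 6 10 12 8 11)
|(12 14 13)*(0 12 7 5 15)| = 7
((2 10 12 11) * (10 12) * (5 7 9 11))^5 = (2 11 9 7 5 12) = ((2 12 5 7 9 11))^5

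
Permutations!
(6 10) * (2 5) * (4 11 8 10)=(2 5)(4 11 8 10 6)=[0, 1, 5, 3, 11, 2, 4, 7, 10, 9, 6, 8]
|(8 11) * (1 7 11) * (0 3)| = |(0 3)(1 7 11 8)| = 4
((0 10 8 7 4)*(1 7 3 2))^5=(0 1 8 4 2 10 7 3)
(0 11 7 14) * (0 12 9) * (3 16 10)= (0 11 7 14 12 9)(3 16 10)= [11, 1, 2, 16, 4, 5, 6, 14, 8, 0, 3, 7, 9, 13, 12, 15, 10]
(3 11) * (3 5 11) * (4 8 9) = (4 8 9)(5 11) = [0, 1, 2, 3, 8, 11, 6, 7, 9, 4, 10, 5]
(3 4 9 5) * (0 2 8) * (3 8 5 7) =[2, 1, 5, 4, 9, 8, 6, 3, 0, 7] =(0 2 5 8)(3 4 9 7)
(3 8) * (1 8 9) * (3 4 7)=(1 8 4 7 3 9)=[0, 8, 2, 9, 7, 5, 6, 3, 4, 1]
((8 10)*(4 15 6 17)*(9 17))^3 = ((4 15 6 9 17)(8 10))^3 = (4 9 15 17 6)(8 10)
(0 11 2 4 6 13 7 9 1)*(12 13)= (0 11 2 4 6 12 13 7 9 1)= [11, 0, 4, 3, 6, 5, 12, 9, 8, 1, 10, 2, 13, 7]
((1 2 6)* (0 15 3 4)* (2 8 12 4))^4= (0 6 4 2 12 3 8 15 1)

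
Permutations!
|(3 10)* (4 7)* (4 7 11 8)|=|(3 10)(4 11 8)|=6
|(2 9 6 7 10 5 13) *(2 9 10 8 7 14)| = 14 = |(2 10 5 13 9 6 14)(7 8)|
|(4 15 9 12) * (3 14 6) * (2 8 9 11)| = |(2 8 9 12 4 15 11)(3 14 6)| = 21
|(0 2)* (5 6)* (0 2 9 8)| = 6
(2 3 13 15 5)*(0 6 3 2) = (0 6 3 13 15 5) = [6, 1, 2, 13, 4, 0, 3, 7, 8, 9, 10, 11, 12, 15, 14, 5]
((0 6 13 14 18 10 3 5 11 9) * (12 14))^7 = (0 3 12 9 10 13 11 18 6 5 14)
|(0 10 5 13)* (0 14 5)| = 6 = |(0 10)(5 13 14)|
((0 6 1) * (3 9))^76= ((0 6 1)(3 9))^76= (9)(0 6 1)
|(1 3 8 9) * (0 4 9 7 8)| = |(0 4 9 1 3)(7 8)| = 10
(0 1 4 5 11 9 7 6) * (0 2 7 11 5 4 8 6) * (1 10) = [10, 8, 7, 3, 4, 5, 2, 0, 6, 11, 1, 9] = (0 10 1 8 6 2 7)(9 11)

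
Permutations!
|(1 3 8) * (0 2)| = |(0 2)(1 3 8)| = 6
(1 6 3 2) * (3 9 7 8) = (1 6 9 7 8 3 2) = [0, 6, 1, 2, 4, 5, 9, 8, 3, 7]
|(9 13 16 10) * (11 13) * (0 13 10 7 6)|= 15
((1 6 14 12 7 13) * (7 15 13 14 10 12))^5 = ((1 6 10 12 15 13)(7 14))^5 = (1 13 15 12 10 6)(7 14)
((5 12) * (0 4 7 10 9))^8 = (12)(0 10 4 9 7)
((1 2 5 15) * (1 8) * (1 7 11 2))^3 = ((2 5 15 8 7 11))^3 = (2 8)(5 7)(11 15)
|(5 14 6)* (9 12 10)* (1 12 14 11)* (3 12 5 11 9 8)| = 12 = |(1 5 9 14 6 11)(3 12 10 8)|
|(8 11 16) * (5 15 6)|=|(5 15 6)(8 11 16)|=3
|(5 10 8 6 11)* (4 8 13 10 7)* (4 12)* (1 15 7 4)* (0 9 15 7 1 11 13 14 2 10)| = 12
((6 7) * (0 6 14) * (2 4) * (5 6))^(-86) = ((0 5 6 7 14)(2 4))^(-86) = (0 14 7 6 5)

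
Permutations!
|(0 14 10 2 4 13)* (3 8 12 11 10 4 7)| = 28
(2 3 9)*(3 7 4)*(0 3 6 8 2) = (0 3 9)(2 7 4 6 8) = [3, 1, 7, 9, 6, 5, 8, 4, 2, 0]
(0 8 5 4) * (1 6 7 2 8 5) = (0 5 4)(1 6 7 2 8) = [5, 6, 8, 3, 0, 4, 7, 2, 1]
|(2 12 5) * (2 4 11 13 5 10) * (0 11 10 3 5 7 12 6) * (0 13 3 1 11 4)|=|(0 4 10 2 6 13 7 12 1 11 3 5)|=12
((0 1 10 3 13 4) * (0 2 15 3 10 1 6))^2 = ((0 6)(2 15 3 13 4))^2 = (2 3 4 15 13)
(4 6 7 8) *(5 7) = (4 6 5 7 8) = [0, 1, 2, 3, 6, 7, 5, 8, 4]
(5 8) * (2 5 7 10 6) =(2 5 8 7 10 6) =[0, 1, 5, 3, 4, 8, 2, 10, 7, 9, 6]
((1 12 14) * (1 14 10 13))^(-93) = ((14)(1 12 10 13))^(-93) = (14)(1 13 10 12)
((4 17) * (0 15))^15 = ((0 15)(4 17))^15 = (0 15)(4 17)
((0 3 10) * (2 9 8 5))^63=((0 3 10)(2 9 8 5))^63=(10)(2 5 8 9)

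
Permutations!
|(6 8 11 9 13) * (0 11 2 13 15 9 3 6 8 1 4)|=|(0 11 3 6 1 4)(2 13 8)(9 15)|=6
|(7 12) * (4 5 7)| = 4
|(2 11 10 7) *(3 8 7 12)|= |(2 11 10 12 3 8 7)|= 7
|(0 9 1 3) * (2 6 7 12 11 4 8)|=28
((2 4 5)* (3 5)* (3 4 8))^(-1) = ((2 8 3 5))^(-1) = (2 5 3 8)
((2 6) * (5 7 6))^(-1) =((2 5 7 6))^(-1) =(2 6 7 5)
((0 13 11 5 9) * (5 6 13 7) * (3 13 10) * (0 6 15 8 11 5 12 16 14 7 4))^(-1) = ((0 4)(3 13 5 9 6 10)(7 12 16 14)(8 11 15))^(-1) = (0 4)(3 10 6 9 5 13)(7 14 16 12)(8 15 11)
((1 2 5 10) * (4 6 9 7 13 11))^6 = ((1 2 5 10)(4 6 9 7 13 11))^6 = (13)(1 5)(2 10)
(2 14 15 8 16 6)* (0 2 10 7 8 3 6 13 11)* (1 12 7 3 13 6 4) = [2, 12, 14, 4, 1, 5, 10, 8, 16, 9, 3, 0, 7, 11, 15, 13, 6] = (0 2 14 15 13 11)(1 12 7 8 16 6 10 3 4)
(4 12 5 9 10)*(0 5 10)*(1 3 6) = [5, 3, 2, 6, 12, 9, 1, 7, 8, 0, 4, 11, 10] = (0 5 9)(1 3 6)(4 12 10)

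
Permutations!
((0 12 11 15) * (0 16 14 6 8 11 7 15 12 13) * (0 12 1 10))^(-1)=((0 13 12 7 15 16 14 6 8 11 1 10))^(-1)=(0 10 1 11 8 6 14 16 15 7 12 13)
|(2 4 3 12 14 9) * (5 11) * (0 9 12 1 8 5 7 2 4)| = 10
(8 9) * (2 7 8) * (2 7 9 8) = [0, 1, 9, 3, 4, 5, 6, 2, 8, 7] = (2 9 7)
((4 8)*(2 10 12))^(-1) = (2 12 10)(4 8)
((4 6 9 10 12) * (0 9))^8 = ((0 9 10 12 4 6))^8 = (0 10 4)(6 9 12)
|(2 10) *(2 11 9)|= |(2 10 11 9)|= 4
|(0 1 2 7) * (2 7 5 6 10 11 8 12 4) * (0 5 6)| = 28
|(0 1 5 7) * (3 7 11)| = 6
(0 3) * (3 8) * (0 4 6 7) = (0 8 3 4 6 7) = [8, 1, 2, 4, 6, 5, 7, 0, 3]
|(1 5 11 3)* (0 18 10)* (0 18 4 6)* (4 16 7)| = |(0 16 7 4 6)(1 5 11 3)(10 18)| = 20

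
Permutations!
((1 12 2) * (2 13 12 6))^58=(13)(1 6 2)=((1 6 2)(12 13))^58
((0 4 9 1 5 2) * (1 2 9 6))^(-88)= ((0 4 6 1 5 9 2))^(-88)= (0 1 2 6 9 4 5)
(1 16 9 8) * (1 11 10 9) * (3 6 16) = (1 3 6 16)(8 11 10 9) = [0, 3, 2, 6, 4, 5, 16, 7, 11, 8, 9, 10, 12, 13, 14, 15, 1]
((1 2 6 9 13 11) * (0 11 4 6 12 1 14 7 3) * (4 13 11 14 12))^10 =(0 7)(1 6 12 4 11 2 9)(3 14) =((0 14 7 3)(1 2 4 6 9 11 12))^10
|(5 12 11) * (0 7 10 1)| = |(0 7 10 1)(5 12 11)| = 12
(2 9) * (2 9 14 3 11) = (2 14 3 11) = [0, 1, 14, 11, 4, 5, 6, 7, 8, 9, 10, 2, 12, 13, 3]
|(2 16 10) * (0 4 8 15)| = |(0 4 8 15)(2 16 10)| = 12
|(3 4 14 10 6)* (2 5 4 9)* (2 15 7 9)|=|(2 5 4 14 10 6 3)(7 9 15)|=21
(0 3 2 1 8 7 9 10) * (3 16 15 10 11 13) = (0 16 15 10)(1 8 7 9 11 13 3 2) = [16, 8, 1, 2, 4, 5, 6, 9, 7, 11, 0, 13, 12, 3, 14, 10, 15]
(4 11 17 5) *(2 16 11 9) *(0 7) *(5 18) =[7, 1, 16, 3, 9, 4, 6, 0, 8, 2, 10, 17, 12, 13, 14, 15, 11, 18, 5] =(0 7)(2 16 11 17 18 5 4 9)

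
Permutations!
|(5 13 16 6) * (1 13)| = 5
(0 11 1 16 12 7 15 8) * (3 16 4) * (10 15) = (0 11 1 4 3 16 12 7 10 15 8) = [11, 4, 2, 16, 3, 5, 6, 10, 0, 9, 15, 1, 7, 13, 14, 8, 12]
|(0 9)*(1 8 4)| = 6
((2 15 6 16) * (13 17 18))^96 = ((2 15 6 16)(13 17 18))^96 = (18)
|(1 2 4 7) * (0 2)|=5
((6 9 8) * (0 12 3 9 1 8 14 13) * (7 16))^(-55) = ((0 12 3 9 14 13)(1 8 6)(7 16))^(-55) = (0 13 14 9 3 12)(1 6 8)(7 16)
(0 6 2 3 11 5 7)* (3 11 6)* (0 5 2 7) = (0 3 6 7 5)(2 11) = [3, 1, 11, 6, 4, 0, 7, 5, 8, 9, 10, 2]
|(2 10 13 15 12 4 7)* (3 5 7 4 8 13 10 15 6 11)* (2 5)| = |(2 15 12 8 13 6 11 3)(5 7)| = 8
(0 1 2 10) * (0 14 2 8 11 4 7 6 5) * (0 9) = (0 1 8 11 4 7 6 5 9)(2 10 14) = [1, 8, 10, 3, 7, 9, 5, 6, 11, 0, 14, 4, 12, 13, 2]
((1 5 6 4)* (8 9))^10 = ((1 5 6 4)(8 9))^10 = (9)(1 6)(4 5)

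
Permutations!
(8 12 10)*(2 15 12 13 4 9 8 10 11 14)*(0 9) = [9, 1, 15, 3, 0, 5, 6, 7, 13, 8, 10, 14, 11, 4, 2, 12] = (0 9 8 13 4)(2 15 12 11 14)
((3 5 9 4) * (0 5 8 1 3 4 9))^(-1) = ((9)(0 5)(1 3 8))^(-1) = (9)(0 5)(1 8 3)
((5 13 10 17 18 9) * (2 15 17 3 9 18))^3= ((18)(2 15 17)(3 9 5 13 10))^3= (18)(3 13 9 10 5)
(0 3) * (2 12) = [3, 1, 12, 0, 4, 5, 6, 7, 8, 9, 10, 11, 2] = (0 3)(2 12)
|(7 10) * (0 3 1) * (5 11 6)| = |(0 3 1)(5 11 6)(7 10)| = 6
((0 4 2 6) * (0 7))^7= (0 2 7 4 6)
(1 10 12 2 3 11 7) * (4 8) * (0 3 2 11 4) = (0 3 4 8)(1 10 12 11 7) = [3, 10, 2, 4, 8, 5, 6, 1, 0, 9, 12, 7, 11]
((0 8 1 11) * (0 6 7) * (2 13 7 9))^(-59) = (0 6 7 11 13 1 2 8 9)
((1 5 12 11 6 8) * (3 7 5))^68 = (1 12)(3 11)(5 8)(6 7)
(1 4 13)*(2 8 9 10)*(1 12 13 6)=(1 4 6)(2 8 9 10)(12 13)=[0, 4, 8, 3, 6, 5, 1, 7, 9, 10, 2, 11, 13, 12]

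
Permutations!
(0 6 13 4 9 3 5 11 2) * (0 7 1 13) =(0 6)(1 13 4 9 3 5 11 2 7) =[6, 13, 7, 5, 9, 11, 0, 1, 8, 3, 10, 2, 12, 4]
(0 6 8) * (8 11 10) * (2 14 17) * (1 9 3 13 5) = (0 6 11 10 8)(1 9 3 13 5)(2 14 17) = [6, 9, 14, 13, 4, 1, 11, 7, 0, 3, 8, 10, 12, 5, 17, 15, 16, 2]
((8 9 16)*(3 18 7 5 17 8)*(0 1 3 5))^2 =(0 3 7 1 18)(5 8 16 17 9)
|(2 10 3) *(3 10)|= |(10)(2 3)|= 2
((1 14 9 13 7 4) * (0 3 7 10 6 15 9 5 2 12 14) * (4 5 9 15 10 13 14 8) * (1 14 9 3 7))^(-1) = (15)(0 1 3 14 4 8 12 2 5 7)(6 10)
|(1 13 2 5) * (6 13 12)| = |(1 12 6 13 2 5)| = 6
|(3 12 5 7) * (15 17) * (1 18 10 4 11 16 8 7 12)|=|(1 18 10 4 11 16 8 7 3)(5 12)(15 17)|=18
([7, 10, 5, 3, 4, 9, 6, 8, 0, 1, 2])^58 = [7, 5, 1, 3, 4, 10, 6, 8, 0, 2, 9]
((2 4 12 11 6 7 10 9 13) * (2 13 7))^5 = ((13)(2 4 12 11 6)(7 10 9))^5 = (13)(7 9 10)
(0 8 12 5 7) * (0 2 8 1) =(0 1)(2 8 12 5 7) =[1, 0, 8, 3, 4, 7, 6, 2, 12, 9, 10, 11, 5]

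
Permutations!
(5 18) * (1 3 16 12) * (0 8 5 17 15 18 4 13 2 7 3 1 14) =(0 8 5 4 13 2 7 3 16 12 14)(15 18 17) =[8, 1, 7, 16, 13, 4, 6, 3, 5, 9, 10, 11, 14, 2, 0, 18, 12, 15, 17]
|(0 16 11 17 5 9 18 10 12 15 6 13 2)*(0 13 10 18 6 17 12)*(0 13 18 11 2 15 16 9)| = 40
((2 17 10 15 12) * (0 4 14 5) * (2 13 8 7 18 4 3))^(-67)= ((0 3 2 17 10 15 12 13 8 7 18 4 14 5))^(-67)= (0 17 12 7 14 3 10 13 18 5 2 15 8 4)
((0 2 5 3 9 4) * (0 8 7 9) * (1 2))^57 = (0 2 3 1 5)(4 8 7 9)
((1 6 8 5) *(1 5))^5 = ((1 6 8))^5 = (1 8 6)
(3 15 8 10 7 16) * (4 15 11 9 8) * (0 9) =(0 9 8 10 7 16 3 11)(4 15) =[9, 1, 2, 11, 15, 5, 6, 16, 10, 8, 7, 0, 12, 13, 14, 4, 3]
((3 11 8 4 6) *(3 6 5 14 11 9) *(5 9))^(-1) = ((3 5 14 11 8 4 9))^(-1) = (3 9 4 8 11 14 5)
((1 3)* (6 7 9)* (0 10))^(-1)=((0 10)(1 3)(6 7 9))^(-1)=(0 10)(1 3)(6 9 7)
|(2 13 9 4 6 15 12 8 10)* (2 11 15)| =5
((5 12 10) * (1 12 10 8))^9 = ((1 12 8)(5 10))^9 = (12)(5 10)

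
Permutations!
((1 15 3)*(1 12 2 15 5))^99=((1 5)(2 15 3 12))^99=(1 5)(2 12 3 15)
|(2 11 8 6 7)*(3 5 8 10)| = |(2 11 10 3 5 8 6 7)| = 8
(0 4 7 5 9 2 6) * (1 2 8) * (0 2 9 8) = (0 4 7 5 8 1 9)(2 6) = [4, 9, 6, 3, 7, 8, 2, 5, 1, 0]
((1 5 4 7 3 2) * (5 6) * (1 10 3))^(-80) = ((1 6 5 4 7)(2 10 3))^(-80) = (2 10 3)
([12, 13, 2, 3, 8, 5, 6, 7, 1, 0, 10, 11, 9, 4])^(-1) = (0 9 12)(1 8 4 13)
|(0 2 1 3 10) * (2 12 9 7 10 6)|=20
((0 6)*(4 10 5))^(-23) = ((0 6)(4 10 5))^(-23) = (0 6)(4 10 5)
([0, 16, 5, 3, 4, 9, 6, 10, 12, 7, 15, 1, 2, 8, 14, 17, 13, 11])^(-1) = [0, 11, 12, 3, 4, 2, 6, 9, 13, 5, 7, 17, 8, 16, 14, 10, 1, 15]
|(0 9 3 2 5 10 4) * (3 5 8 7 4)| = |(0 9 5 10 3 2 8 7 4)| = 9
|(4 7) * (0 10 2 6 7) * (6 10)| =|(0 6 7 4)(2 10)| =4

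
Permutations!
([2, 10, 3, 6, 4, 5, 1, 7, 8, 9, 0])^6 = (10)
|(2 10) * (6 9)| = |(2 10)(6 9)| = 2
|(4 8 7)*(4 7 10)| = 3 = |(4 8 10)|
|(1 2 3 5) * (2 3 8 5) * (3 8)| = 6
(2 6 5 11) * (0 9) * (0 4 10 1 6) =[9, 6, 0, 3, 10, 11, 5, 7, 8, 4, 1, 2] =(0 9 4 10 1 6 5 11 2)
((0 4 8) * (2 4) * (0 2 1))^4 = ((0 1)(2 4 8))^4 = (2 4 8)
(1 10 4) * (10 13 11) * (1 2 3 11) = (1 13)(2 3 11 10 4) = [0, 13, 3, 11, 2, 5, 6, 7, 8, 9, 4, 10, 12, 1]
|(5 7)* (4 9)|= 2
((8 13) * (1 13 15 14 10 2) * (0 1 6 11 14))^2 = ((0 1 13 8 15)(2 6 11 14 10))^2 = (0 13 15 1 8)(2 11 10 6 14)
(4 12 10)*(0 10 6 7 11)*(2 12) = [10, 1, 12, 3, 2, 5, 7, 11, 8, 9, 4, 0, 6] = (0 10 4 2 12 6 7 11)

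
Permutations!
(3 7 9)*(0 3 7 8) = [3, 1, 2, 8, 4, 5, 6, 9, 0, 7] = (0 3 8)(7 9)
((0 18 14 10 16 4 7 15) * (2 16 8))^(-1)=(0 15 7 4 16 2 8 10 14 18)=((0 18 14 10 8 2 16 4 7 15))^(-1)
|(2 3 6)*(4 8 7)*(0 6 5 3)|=6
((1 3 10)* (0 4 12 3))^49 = (0 4 12 3 10 1)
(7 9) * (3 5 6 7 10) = (3 5 6 7 9 10) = [0, 1, 2, 5, 4, 6, 7, 9, 8, 10, 3]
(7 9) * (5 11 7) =(5 11 7 9) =[0, 1, 2, 3, 4, 11, 6, 9, 8, 5, 10, 7]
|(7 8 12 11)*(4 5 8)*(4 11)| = 4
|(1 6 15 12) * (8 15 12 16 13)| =12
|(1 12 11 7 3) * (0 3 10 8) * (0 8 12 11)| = |(0 3 1 11 7 10 12)| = 7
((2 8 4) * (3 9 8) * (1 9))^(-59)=((1 9 8 4 2 3))^(-59)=(1 9 8 4 2 3)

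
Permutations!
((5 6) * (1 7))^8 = (7)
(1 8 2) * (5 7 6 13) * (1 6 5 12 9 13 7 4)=(1 8 2 6 7 5 4)(9 13 12)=[0, 8, 6, 3, 1, 4, 7, 5, 2, 13, 10, 11, 9, 12]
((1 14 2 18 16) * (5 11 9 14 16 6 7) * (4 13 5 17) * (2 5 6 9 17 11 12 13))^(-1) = ((1 16)(2 18 9 14 5 12 13 6 7 11 17 4))^(-1) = (1 16)(2 4 17 11 7 6 13 12 5 14 9 18)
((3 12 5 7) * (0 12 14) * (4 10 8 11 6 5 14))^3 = (14)(3 8 5 4 11 7 10 6)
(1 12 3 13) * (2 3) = [0, 12, 3, 13, 4, 5, 6, 7, 8, 9, 10, 11, 2, 1] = (1 12 2 3 13)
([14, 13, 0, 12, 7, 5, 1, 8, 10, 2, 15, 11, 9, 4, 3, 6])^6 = [0, 15, 2, 3, 1, 5, 10, 13, 4, 9, 7, 11, 12, 6, 14, 8]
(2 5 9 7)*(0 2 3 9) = [2, 1, 5, 9, 4, 0, 6, 3, 8, 7] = (0 2 5)(3 9 7)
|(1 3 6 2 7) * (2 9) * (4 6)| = |(1 3 4 6 9 2 7)| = 7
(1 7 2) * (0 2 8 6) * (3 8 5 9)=(0 2 1 7 5 9 3 8 6)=[2, 7, 1, 8, 4, 9, 0, 5, 6, 3]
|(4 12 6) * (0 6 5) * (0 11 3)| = |(0 6 4 12 5 11 3)| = 7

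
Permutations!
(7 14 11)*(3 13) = (3 13)(7 14 11) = [0, 1, 2, 13, 4, 5, 6, 14, 8, 9, 10, 7, 12, 3, 11]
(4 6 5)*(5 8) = (4 6 8 5) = [0, 1, 2, 3, 6, 4, 8, 7, 5]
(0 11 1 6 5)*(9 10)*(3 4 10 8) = [11, 6, 2, 4, 10, 0, 5, 7, 3, 8, 9, 1] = (0 11 1 6 5)(3 4 10 9 8)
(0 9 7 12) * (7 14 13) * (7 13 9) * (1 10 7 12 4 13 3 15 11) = (0 12)(1 10 7 4 13 3 15 11)(9 14) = [12, 10, 2, 15, 13, 5, 6, 4, 8, 14, 7, 1, 0, 3, 9, 11]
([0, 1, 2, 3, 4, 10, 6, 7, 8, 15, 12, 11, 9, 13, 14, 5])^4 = [0, 1, 2, 3, 4, 15, 6, 7, 8, 12, 5, 11, 10, 13, 14, 9]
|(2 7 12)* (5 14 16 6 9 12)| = |(2 7 5 14 16 6 9 12)| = 8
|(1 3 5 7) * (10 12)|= |(1 3 5 7)(10 12)|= 4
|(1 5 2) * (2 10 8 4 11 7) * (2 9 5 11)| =|(1 11 7 9 5 10 8 4 2)| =9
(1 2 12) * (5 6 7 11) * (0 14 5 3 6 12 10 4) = (0 14 5 12 1 2 10 4)(3 6 7 11) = [14, 2, 10, 6, 0, 12, 7, 11, 8, 9, 4, 3, 1, 13, 5]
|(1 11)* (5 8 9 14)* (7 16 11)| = 4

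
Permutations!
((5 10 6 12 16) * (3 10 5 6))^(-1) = (3 10)(6 16 12)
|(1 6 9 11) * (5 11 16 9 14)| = 10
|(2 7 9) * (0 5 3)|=3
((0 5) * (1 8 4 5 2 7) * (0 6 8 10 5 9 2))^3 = (1 6 9)(2 10 8)(4 7 5)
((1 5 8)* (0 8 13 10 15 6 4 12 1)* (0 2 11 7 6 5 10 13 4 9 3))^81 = (0 8 2 11 7 6 9 3)(1 5)(4 10)(12 15)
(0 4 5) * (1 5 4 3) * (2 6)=(0 3 1 5)(2 6)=[3, 5, 6, 1, 4, 0, 2]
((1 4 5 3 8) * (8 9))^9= (1 3)(4 9)(5 8)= ((1 4 5 3 9 8))^9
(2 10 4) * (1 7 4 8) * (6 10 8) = (1 7 4 2 8)(6 10) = [0, 7, 8, 3, 2, 5, 10, 4, 1, 9, 6]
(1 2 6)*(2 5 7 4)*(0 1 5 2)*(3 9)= (0 1 2 6 5 7 4)(3 9)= [1, 2, 6, 9, 0, 7, 5, 4, 8, 3]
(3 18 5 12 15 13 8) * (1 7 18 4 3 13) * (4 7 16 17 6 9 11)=(1 16 17 6 9 11 4 3 7 18 5 12 15)(8 13)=[0, 16, 2, 7, 3, 12, 9, 18, 13, 11, 10, 4, 15, 8, 14, 1, 17, 6, 5]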